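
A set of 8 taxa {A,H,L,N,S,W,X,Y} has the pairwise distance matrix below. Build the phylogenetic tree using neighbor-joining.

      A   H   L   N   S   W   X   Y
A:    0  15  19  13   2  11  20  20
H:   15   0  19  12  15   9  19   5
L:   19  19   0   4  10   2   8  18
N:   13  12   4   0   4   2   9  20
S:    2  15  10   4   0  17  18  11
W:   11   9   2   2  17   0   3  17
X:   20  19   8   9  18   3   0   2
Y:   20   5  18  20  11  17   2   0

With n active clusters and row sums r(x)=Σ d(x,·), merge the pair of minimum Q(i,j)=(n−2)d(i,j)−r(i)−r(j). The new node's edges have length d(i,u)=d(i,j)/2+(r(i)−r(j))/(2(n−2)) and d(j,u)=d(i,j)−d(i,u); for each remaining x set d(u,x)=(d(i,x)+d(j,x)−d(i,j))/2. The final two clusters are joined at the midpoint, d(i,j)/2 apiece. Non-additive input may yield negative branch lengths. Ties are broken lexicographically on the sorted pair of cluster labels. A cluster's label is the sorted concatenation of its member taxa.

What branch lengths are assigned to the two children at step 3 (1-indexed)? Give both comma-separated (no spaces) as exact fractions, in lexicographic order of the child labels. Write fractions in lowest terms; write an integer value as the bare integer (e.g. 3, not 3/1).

iteration 1: select A,S (d=2, Q=-165); attach at lengths (35/12, -11/12); label the merged cluster AS
  updated: d(AS,H)=14, d(AS,L)=27/2, d(AS,N)=15/2, d(AS,W)=13, d(AS,X)=18, d(AS,Y)=29/2
iteration 2: select H,Y (d=5, Q=-259/2); attach at lengths (53/20, 47/20); label the merged cluster HY
  updated: d(AS,HY)=47/4, d(HY,L)=16, d(HY,N)=27/2, d(HY,W)=21/2, d(HY,X)=8
iteration 3: select AS,HY (d=47/4, Q=-153/2); attach at lengths (51/8, 43/8); label the merged cluster AHSY
  updated: d(AHSY,L)=71/8, d(AHSY,N)=37/8, d(AHSY,W)=47/8, d(AHSY,X)=57/8
iteration 4: select AHSY,N (d=37/8, Q=-129/4); attach at lengths (83/24, 7/6); label the merged cluster AHNSY
  updated: d(AHNSY,L)=33/8, d(AHNSY,W)=13/8, d(AHNSY,X)=23/4
iteration 5: select AHNSY,L (d=33/8, Q=-139/8); attach at lengths (45/32, 87/32); label the merged cluster AHLNSY
  updated: d(AHLNSY,W)=-1/4, d(AHLNSY,X)=77/16
iteration 6: select AHLNSY,W (d=-1/4, Q=-121/16); attach at lengths (25/32, -33/32); label the merged cluster AHLNSWY
  updated: d(AHLNSWY,X)=129/32
iteration 7: select AHLNSWY,X (d=129/32); attach at lengths (129/64, 129/64); label the merged cluster AHLNSWXY
final tree: ((((((A:35/12,S:-11/12):51/8,(H:53/20,Y:47/20):43/8):83/24,N:7/6):45/32,L:87/32):25/32,W:-33/32):129/64,X:129/64)
total length: 1001/32

51/8,43/8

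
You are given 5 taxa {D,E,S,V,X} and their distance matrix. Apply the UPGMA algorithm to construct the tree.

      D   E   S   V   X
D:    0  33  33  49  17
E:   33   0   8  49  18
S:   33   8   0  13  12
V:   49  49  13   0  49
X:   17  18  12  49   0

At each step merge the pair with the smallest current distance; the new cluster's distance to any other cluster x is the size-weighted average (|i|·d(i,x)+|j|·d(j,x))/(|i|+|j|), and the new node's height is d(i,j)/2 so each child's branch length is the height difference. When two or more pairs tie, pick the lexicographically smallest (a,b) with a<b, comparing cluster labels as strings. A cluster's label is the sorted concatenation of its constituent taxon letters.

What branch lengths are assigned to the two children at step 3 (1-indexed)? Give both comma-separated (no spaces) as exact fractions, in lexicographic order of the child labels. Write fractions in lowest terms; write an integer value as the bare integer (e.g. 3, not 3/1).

83/6,19/3

iteration 1: select E,S (d=8); attach at lengths (4, 4); label the merged cluster ES
  updated: d(D,ES)=33, d(ES,V)=31, d(ES,X)=15
iteration 2: select ES,X (d=15); attach at lengths (7/2, 15/2); label the merged cluster ESX
  updated: d(D,ESX)=83/3, d(ESX,V)=37
iteration 3: select D,ESX (d=83/3); attach at lengths (83/6, 19/3); label the merged cluster DESX
  updated: d(DESX,V)=40
iteration 4: select DESX,V (d=40); attach at lengths (37/6, 20); label the merged cluster DESVX
final tree: ((D:83/6,((E:4,S:4):7/2,X:15/2):19/3):37/6,V:20)
total length: 196/3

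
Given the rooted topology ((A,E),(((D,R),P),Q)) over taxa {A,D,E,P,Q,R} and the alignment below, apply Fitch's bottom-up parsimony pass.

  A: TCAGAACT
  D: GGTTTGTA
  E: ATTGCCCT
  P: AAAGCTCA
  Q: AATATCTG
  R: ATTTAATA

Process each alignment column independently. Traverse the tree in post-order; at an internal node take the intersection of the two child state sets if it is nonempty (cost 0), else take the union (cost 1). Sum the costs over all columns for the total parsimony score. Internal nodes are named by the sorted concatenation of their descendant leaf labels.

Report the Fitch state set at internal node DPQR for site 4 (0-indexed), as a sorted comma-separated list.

T

[col 0] AE: children A:{T}, E:{A} ∪→ {A,T}; cost 1
[col 0] DR: children D:{G}, R:{A} ∪→ {A,G}; cost 1
[col 0] DPR: children DR:{A,G}, P:{A} ∩→ {A}; cost 0
[col 0] DPQR: children DPR:{A}, Q:{A} ∩→ {A}; cost 0
[col 0] ADEPQR: children AE:{A,T}, DPQR:{A} ∩→ {A}; cost 0
[col 1] AE: children A:{C}, E:{T} ∪→ {C,T}; cost 1
[col 1] DR: children D:{G}, R:{T} ∪→ {G,T}; cost 1
[col 1] DPR: children DR:{G,T}, P:{A} ∪→ {A,G,T}; cost 1
[col 1] DPQR: children DPR:{A,G,T}, Q:{A} ∩→ {A}; cost 0
[col 1] ADEPQR: children AE:{C,T}, DPQR:{A} ∪→ {A,C,T}; cost 1
[col 2] AE: children A:{A}, E:{T} ∪→ {A,T}; cost 1
[col 2] DR: children D:{T}, R:{T} ∩→ {T}; cost 0
[col 2] DPR: children DR:{T}, P:{A} ∪→ {A,T}; cost 1
[col 2] DPQR: children DPR:{A,T}, Q:{T} ∩→ {T}; cost 0
[col 2] ADEPQR: children AE:{A,T}, DPQR:{T} ∩→ {T}; cost 0
[col 3] AE: children A:{G}, E:{G} ∩→ {G}; cost 0
[col 3] DR: children D:{T}, R:{T} ∩→ {T}; cost 0
[col 3] DPR: children DR:{T}, P:{G} ∪→ {G,T}; cost 1
[col 3] DPQR: children DPR:{G,T}, Q:{A} ∪→ {A,G,T}; cost 1
[col 3] ADEPQR: children AE:{G}, DPQR:{A,G,T} ∩→ {G}; cost 0
[col 4] AE: children A:{A}, E:{C} ∪→ {A,C}; cost 1
[col 4] DR: children D:{T}, R:{A} ∪→ {A,T}; cost 1
[col 4] DPR: children DR:{A,T}, P:{C} ∪→ {A,C,T}; cost 1
[col 4] DPQR: children DPR:{A,C,T}, Q:{T} ∩→ {T}; cost 0
[col 4] ADEPQR: children AE:{A,C}, DPQR:{T} ∪→ {A,C,T}; cost 1
[col 5] AE: children A:{A}, E:{C} ∪→ {A,C}; cost 1
[col 5] DR: children D:{G}, R:{A} ∪→ {A,G}; cost 1
[col 5] DPR: children DR:{A,G}, P:{T} ∪→ {A,G,T}; cost 1
[col 5] DPQR: children DPR:{A,G,T}, Q:{C} ∪→ {A,C,G,T}; cost 1
[col 5] ADEPQR: children AE:{A,C}, DPQR:{A,C,G,T} ∩→ {A,C}; cost 0
[col 6] AE: children A:{C}, E:{C} ∩→ {C}; cost 0
[col 6] DR: children D:{T}, R:{T} ∩→ {T}; cost 0
[col 6] DPR: children DR:{T}, P:{C} ∪→ {C,T}; cost 1
[col 6] DPQR: children DPR:{C,T}, Q:{T} ∩→ {T}; cost 0
[col 6] ADEPQR: children AE:{C}, DPQR:{T} ∪→ {C,T}; cost 1
[col 7] AE: children A:{T}, E:{T} ∩→ {T}; cost 0
[col 7] DR: children D:{A}, R:{A} ∩→ {A}; cost 0
[col 7] DPR: children DR:{A}, P:{A} ∩→ {A}; cost 0
[col 7] DPQR: children DPR:{A}, Q:{G} ∪→ {A,G}; cost 1
[col 7] ADEPQR: children AE:{T}, DPQR:{A,G} ∪→ {A,G,T}; cost 1
per-site changes: [2, 4, 2, 2, 4, 4, 2, 2]; total = 22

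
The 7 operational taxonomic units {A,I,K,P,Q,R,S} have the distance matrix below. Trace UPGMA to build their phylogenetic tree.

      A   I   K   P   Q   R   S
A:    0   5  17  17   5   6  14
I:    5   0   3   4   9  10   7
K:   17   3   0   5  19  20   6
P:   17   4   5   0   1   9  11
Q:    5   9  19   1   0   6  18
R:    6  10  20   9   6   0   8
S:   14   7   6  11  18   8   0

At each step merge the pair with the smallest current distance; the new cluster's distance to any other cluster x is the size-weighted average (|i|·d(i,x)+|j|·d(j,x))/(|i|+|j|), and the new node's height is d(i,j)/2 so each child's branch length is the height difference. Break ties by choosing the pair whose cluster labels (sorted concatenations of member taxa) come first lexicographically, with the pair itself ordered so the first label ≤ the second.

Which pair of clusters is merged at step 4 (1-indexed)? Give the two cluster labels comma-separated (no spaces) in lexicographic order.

IK,S

iteration 1: select P,Q (d=1); attach at lengths (1/2, 1/2); label the merged cluster PQ
  updated: d(A,PQ)=11, d(I,PQ)=13/2, d(K,PQ)=12, d(PQ,R)=15/2, d(PQ,S)=29/2
iteration 2: select I,K (d=3); attach at lengths (3/2, 3/2); label the merged cluster IK
  updated: d(A,IK)=11, d(IK,PQ)=37/4, d(IK,R)=15, d(IK,S)=13/2
iteration 3: select A,R (d=6); attach at lengths (3, 3); label the merged cluster AR
  updated: d(AR,IK)=13, d(AR,PQ)=37/4, d(AR,S)=11
iteration 4: select IK,S (d=13/2); attach at lengths (7/4, 13/4); label the merged cluster IKS
  updated: d(AR,IKS)=37/3, d(IKS,PQ)=11
iteration 5: select AR,PQ (d=37/4); attach at lengths (13/8, 33/8); label the merged cluster APQR
  updated: d(APQR,IKS)=35/3
iteration 6: select APQR,IKS (d=35/3); attach at lengths (29/24, 31/12); label the merged cluster AIKPQRS
final tree: (((A:3,R:3):13/8,(P:1/2,Q:1/2):33/8):29/24,((I:3/2,K:3/2):7/4,S:13/4):31/12)
total length: 589/24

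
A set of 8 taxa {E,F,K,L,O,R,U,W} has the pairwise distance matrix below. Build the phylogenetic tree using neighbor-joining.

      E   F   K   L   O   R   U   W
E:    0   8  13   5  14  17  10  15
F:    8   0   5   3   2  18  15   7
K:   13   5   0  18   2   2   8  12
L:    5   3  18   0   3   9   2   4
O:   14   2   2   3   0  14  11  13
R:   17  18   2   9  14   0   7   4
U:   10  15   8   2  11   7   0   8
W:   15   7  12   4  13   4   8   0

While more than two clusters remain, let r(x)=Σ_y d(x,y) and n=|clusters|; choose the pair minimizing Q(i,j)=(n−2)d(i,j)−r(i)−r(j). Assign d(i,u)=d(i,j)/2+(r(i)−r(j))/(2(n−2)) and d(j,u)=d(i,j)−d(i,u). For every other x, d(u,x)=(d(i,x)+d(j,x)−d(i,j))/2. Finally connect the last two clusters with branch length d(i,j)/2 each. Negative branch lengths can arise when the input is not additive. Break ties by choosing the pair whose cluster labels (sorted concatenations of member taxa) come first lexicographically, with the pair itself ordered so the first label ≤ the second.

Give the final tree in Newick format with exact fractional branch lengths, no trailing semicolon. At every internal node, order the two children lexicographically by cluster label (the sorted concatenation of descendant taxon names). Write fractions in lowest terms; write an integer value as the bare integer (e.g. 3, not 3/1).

(((E:387/64,(((K:1/12,R:23/12):131/32,W:93/32):21/16,U:39/16):165/64):29/64,(F:11/20,O:29/20):225/64):-97/128,L:-97/128)

1. join K+R (d=2, Q=-119) ⇒ KR; edges |K|=1/12, |R|=23/12
  updated: d(E,KR)=14, d(F,KR)=21/2, d(KR,L)=25/2, d(KR,O)=7, d(KR,U)=13/2, d(KR,W)=7
2. join F+O (d=2, Q=-171/2) ⇒ FO; edges |F|=11/20, |O|=29/20
  updated: d(E,FO)=10, d(FO,KR)=31/4, d(FO,L)=2, d(FO,U)=12, d(FO,W)=9
3. join KR+W (d=7, Q=-251/4) ⇒ KRW; edges |KR|=131/32, |W|=93/32
  updated: d(E,KRW)=11, d(FO,KRW)=39/8, d(KRW,L)=19/4, d(KRW,U)=15/4
4. join KRW+U (d=15/4, Q=-327/8) ⇒ KRUW; edges |KRW|=21/16, |U|=39/16
  updated: d(E,KRUW)=69/8, d(FO,KRUW)=105/16, d(KRUW,L)=3/2
5. join E+KRUW (d=69/8, Q=-369/16) ⇒ EKRUW; edges |E|=387/64, |KRUW|=165/64
  updated: d(EKRUW,FO)=127/32, d(EKRUW,L)=-17/16
6. join EKRUW+FO (d=127/32, Q=-157/32) ⇒ EFKORUW; edges |EKRUW|=29/64, |FO|=225/64
  updated: d(EFKORUW,L)=-97/64
7. join EFKORUW+L (d=-97/64) ⇒ EFKLORUW; edges |EFKORUW|=-97/128, |L|=-97/128
final tree: (((E:387/64,(((K:1/12,R:23/12):131/32,W:93/32):21/16,U:39/16):165/64):29/64,(F:11/20,O:29/20):225/64):-97/128,L:-97/128)
total length: 1653/64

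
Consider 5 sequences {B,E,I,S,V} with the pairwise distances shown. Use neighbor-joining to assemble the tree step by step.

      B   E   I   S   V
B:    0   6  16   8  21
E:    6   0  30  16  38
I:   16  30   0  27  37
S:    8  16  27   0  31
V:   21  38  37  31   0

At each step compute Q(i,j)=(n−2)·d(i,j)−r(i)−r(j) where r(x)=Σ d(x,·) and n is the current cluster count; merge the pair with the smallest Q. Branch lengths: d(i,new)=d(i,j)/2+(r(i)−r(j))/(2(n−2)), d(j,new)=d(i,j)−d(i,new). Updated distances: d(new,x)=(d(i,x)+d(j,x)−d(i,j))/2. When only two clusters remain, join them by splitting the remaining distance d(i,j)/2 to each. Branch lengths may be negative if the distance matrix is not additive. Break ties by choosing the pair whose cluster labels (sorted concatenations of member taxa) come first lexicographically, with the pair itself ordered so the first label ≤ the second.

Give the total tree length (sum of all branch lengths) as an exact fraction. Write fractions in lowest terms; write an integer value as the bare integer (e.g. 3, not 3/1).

step 1: merge (I,V) at d=37, Q=-126; branch lengths I→47/3, V→64/3; new cluster IV
  updated: d(B,IV)=0, d(E,IV)=31/2, d(IV,S)=21/2
step 2: merge (B,IV) at d=0, Q=-40; branch lengths B→-3, IV→3; new cluster BIV
  updated: d(BIV,E)=43/4, d(BIV,S)=37/4
step 3: merge (BIV,E) at d=43/4, Q=-36; branch lengths BIV→2, E→35/4; new cluster BEIV
  updated: d(BEIV,S)=29/4
step 4: merge (BEIV,S) at d=29/4; branch lengths BEIV→29/8, S→29/8; new cluster BEISV
final tree: (((B:-3,(I:47/3,V:64/3):3):2,E:35/4):29/8,S:29/8)
total length: 55

55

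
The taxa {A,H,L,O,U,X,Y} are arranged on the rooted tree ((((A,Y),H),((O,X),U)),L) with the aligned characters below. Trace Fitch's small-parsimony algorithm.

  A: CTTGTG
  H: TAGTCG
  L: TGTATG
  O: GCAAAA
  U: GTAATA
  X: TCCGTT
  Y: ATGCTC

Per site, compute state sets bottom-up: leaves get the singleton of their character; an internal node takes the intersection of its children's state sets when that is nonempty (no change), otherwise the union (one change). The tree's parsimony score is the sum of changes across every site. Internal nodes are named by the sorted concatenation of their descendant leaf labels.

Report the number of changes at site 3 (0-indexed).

[col 0] AY: children A:{C}, Y:{A} ∪→ {A,C}; cost 1
[col 0] AHY: children AY:{A,C}, H:{T} ∪→ {A,C,T}; cost 1
[col 0] OX: children O:{G}, X:{T} ∪→ {G,T}; cost 1
[col 0] OUX: children OX:{G,T}, U:{G} ∩→ {G}; cost 0
[col 0] AHOUXY: children AHY:{A,C,T}, OUX:{G} ∪→ {A,C,G,T}; cost 1
[col 0] AHLOUXY: children AHOUXY:{A,C,G,T}, L:{T} ∩→ {T}; cost 0
[col 1] AY: children A:{T}, Y:{T} ∩→ {T}; cost 0
[col 1] AHY: children AY:{T}, H:{A} ∪→ {A,T}; cost 1
[col 1] OX: children O:{C}, X:{C} ∩→ {C}; cost 0
[col 1] OUX: children OX:{C}, U:{T} ∪→ {C,T}; cost 1
[col 1] AHOUXY: children AHY:{A,T}, OUX:{C,T} ∩→ {T}; cost 0
[col 1] AHLOUXY: children AHOUXY:{T}, L:{G} ∪→ {G,T}; cost 1
[col 2] AY: children A:{T}, Y:{G} ∪→ {G,T}; cost 1
[col 2] AHY: children AY:{G,T}, H:{G} ∩→ {G}; cost 0
[col 2] OX: children O:{A}, X:{C} ∪→ {A,C}; cost 1
[col 2] OUX: children OX:{A,C}, U:{A} ∩→ {A}; cost 0
[col 2] AHOUXY: children AHY:{G}, OUX:{A} ∪→ {A,G}; cost 1
[col 2] AHLOUXY: children AHOUXY:{A,G}, L:{T} ∪→ {A,G,T}; cost 1
[col 3] AY: children A:{G}, Y:{C} ∪→ {C,G}; cost 1
[col 3] AHY: children AY:{C,G}, H:{T} ∪→ {C,G,T}; cost 1
[col 3] OX: children O:{A}, X:{G} ∪→ {A,G}; cost 1
[col 3] OUX: children OX:{A,G}, U:{A} ∩→ {A}; cost 0
[col 3] AHOUXY: children AHY:{C,G,T}, OUX:{A} ∪→ {A,C,G,T}; cost 1
[col 3] AHLOUXY: children AHOUXY:{A,C,G,T}, L:{A} ∩→ {A}; cost 0
[col 4] AY: children A:{T}, Y:{T} ∩→ {T}; cost 0
[col 4] AHY: children AY:{T}, H:{C} ∪→ {C,T}; cost 1
[col 4] OX: children O:{A}, X:{T} ∪→ {A,T}; cost 1
[col 4] OUX: children OX:{A,T}, U:{T} ∩→ {T}; cost 0
[col 4] AHOUXY: children AHY:{C,T}, OUX:{T} ∩→ {T}; cost 0
[col 4] AHLOUXY: children AHOUXY:{T}, L:{T} ∩→ {T}; cost 0
[col 5] AY: children A:{G}, Y:{C} ∪→ {C,G}; cost 1
[col 5] AHY: children AY:{C,G}, H:{G} ∩→ {G}; cost 0
[col 5] OX: children O:{A}, X:{T} ∪→ {A,T}; cost 1
[col 5] OUX: children OX:{A,T}, U:{A} ∩→ {A}; cost 0
[col 5] AHOUXY: children AHY:{G}, OUX:{A} ∪→ {A,G}; cost 1
[col 5] AHLOUXY: children AHOUXY:{A,G}, L:{G} ∩→ {G}; cost 0
per-site changes: [4, 3, 4, 4, 2, 3]; total = 20

4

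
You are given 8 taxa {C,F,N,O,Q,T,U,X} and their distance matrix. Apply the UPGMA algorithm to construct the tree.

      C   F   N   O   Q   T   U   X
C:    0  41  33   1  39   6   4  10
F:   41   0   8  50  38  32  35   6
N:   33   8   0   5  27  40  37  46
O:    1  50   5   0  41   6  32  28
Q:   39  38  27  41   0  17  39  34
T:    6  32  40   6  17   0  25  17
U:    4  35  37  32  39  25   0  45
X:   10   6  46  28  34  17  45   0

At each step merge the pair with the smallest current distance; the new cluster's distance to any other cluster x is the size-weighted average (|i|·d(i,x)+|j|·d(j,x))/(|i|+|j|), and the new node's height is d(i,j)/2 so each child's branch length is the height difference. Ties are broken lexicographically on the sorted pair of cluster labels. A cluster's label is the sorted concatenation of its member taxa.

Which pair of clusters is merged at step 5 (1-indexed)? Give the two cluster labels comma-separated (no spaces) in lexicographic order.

iteration 1: select C,O (d=1); attach at lengths (1/2, 1/2); label the merged cluster CO
  updated: d(CO,F)=91/2, d(CO,N)=19, d(CO,Q)=40, d(CO,T)=6, d(CO,U)=18, d(CO,X)=19
iteration 2: select CO,T (d=6); attach at lengths (5/2, 3); label the merged cluster COT
  updated: d(COT,F)=41, d(COT,N)=26, d(COT,Q)=97/3, d(COT,U)=61/3, d(COT,X)=55/3
iteration 3: select F,X (d=6); attach at lengths (3, 3); label the merged cluster FX
  updated: d(COT,FX)=89/3, d(FX,N)=27, d(FX,Q)=36, d(FX,U)=40
iteration 4: select COT,U (d=61/3); attach at lengths (43/6, 61/6); label the merged cluster COTU
  updated: d(COTU,FX)=129/4, d(COTU,N)=115/4, d(COTU,Q)=34
iteration 5: select FX,N (d=27); attach at lengths (21/2, 27/2); label the merged cluster FNX
  updated: d(COTU,FNX)=373/12, d(FNX,Q)=33
iteration 6: select COTU,FNX (d=373/12); attach at lengths (43/8, 49/24); label the merged cluster CFNOTUX
  updated: d(CFNOTUX,Q)=235/7
iteration 7: select CFNOTUX,Q (d=235/7); attach at lengths (209/168, 235/14); label the merged cluster CFNOQTUX
final tree: (((((C:1/2,O:1/2):5/2,T:3):43/6,U:61/6):43/8,((F:3,X:3):21/2,N:27/2):49/24):209/168,Q:235/14)
total length: 13319/168

FX,N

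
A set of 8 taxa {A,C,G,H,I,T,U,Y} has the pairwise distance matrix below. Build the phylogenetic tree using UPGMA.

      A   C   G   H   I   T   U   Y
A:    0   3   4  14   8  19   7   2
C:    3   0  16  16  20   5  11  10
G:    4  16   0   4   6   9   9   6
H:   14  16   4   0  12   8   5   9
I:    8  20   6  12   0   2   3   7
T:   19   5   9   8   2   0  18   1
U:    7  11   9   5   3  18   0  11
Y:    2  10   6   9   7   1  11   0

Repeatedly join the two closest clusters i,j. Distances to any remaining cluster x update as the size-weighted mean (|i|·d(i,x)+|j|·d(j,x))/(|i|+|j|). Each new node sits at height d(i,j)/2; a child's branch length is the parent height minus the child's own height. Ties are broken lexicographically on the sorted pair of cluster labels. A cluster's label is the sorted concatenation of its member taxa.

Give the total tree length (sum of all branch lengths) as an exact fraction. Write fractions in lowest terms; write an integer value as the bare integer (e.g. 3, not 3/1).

1. join T+Y (d=1) ⇒ TY; edges |T|=1/2, |Y|=1/2
  updated: d(A,TY)=21/2, d(C,TY)=15/2, d(G,TY)=15/2, d(H,TY)=17/2, d(I,TY)=9/2, d(TY,U)=29/2
2. join A+C (d=3) ⇒ AC; edges |A|=3/2, |C|=3/2
  updated: d(AC,G)=10, d(AC,H)=15, d(AC,I)=14, d(AC,TY)=9, d(AC,U)=9
3. join I+U (d=3) ⇒ IU; edges |I|=3/2, |U|=3/2
  updated: d(AC,IU)=23/2, d(G,IU)=15/2, d(H,IU)=17/2, d(IU,TY)=19/2
4. join G+H (d=4) ⇒ GH; edges |G|=2, |H|=2
  updated: d(AC,GH)=25/2, d(GH,IU)=8, d(GH,TY)=8
5. join GH+IU (d=8) ⇒ GHIU; edges |GH|=2, |IU|=5/2
  updated: d(AC,GHIU)=12, d(GHIU,TY)=35/4
6. join GHIU+TY (d=35/4) ⇒ GHITUY; edges |GHIU|=3/8, |TY|=31/8
  updated: d(AC,GHITUY)=11
7. join AC+GHITUY (d=11) ⇒ ACGHITUY; edges |AC|=4, |GHITUY|=9/8
final tree: ((A:3/2,C:3/2):4,(((G:2,H:2):2,(I:3/2,U:3/2):5/2):3/8,(T:1/2,Y:1/2):31/8):9/8)
total length: 199/8

199/8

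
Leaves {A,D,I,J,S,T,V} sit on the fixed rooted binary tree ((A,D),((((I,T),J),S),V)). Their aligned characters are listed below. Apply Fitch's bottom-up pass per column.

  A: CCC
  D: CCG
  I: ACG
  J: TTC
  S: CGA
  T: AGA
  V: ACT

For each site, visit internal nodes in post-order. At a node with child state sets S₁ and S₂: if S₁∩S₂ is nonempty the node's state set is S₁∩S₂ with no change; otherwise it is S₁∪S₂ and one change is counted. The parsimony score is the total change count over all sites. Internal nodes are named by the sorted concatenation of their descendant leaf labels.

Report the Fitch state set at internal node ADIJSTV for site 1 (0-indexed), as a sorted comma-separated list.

C

site 0, node AD: A={C} ∩ D={C} → {C} (+0)
site 0, node IT: I={A} ∩ T={A} → {A} (+0)
site 0, node IJT: IT={A} ∪ J={T} → {A,T} (+1)
site 0, node IJST: IJT={A,T} ∪ S={C} → {A,C,T} (+1)
site 0, node IJSTV: IJST={A,C,T} ∩ V={A} → {A} (+0)
site 0, node ADIJSTV: AD={C} ∪ IJSTV={A} → {A,C} (+1)
site 1, node AD: A={C} ∩ D={C} → {C} (+0)
site 1, node IT: I={C} ∪ T={G} → {C,G} (+1)
site 1, node IJT: IT={C,G} ∪ J={T} → {C,G,T} (+1)
site 1, node IJST: IJT={C,G,T} ∩ S={G} → {G} (+0)
site 1, node IJSTV: IJST={G} ∪ V={C} → {C,G} (+1)
site 1, node ADIJSTV: AD={C} ∩ IJSTV={C,G} → {C} (+0)
site 2, node AD: A={C} ∪ D={G} → {C,G} (+1)
site 2, node IT: I={G} ∪ T={A} → {A,G} (+1)
site 2, node IJT: IT={A,G} ∪ J={C} → {A,C,G} (+1)
site 2, node IJST: IJT={A,C,G} ∩ S={A} → {A} (+0)
site 2, node IJSTV: IJST={A} ∪ V={T} → {A,T} (+1)
site 2, node ADIJSTV: AD={C,G} ∪ IJSTV={A,T} → {A,C,G,T} (+1)
per-site changes: [3, 3, 5]; total = 11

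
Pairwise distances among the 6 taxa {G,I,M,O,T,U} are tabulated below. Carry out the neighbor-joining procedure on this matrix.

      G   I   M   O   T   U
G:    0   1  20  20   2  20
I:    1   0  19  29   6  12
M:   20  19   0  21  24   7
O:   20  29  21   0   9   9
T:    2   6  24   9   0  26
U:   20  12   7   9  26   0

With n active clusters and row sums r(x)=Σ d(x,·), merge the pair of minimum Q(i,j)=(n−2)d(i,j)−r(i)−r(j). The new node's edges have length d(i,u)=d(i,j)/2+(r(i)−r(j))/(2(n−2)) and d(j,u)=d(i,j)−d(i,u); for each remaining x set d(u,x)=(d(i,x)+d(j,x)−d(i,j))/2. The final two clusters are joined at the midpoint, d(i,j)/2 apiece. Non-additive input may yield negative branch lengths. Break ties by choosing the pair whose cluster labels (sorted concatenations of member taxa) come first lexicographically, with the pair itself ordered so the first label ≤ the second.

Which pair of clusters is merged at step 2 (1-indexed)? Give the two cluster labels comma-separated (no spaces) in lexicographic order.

1. join M+U (d=7, Q=-137) ⇒ MU; edges |M|=45/8, |U|=11/8
  updated: d(G,MU)=33/2, d(I,MU)=12, d(MU,O)=23/2, d(MU,T)=43/2
2. join MU+O (d=23/2, Q=-193/2) ⇒ MOU; edges |MU|=53/12, |O|=85/12
  updated: d(G,MOU)=25/2, d(I,MOU)=59/4, d(MOU,T)=19/2
3. join G+I (d=1, Q=-141/4) ⇒ GI; edges |G|=-17/16, |I|=33/16
  updated: d(GI,MOU)=105/8, d(GI,T)=7/2
4. join GI+MOU (d=105/8, Q=-209/8) ⇒ GIMOU; edges |GI|=57/16, |MOU|=153/16
  updated: d(GIMOU,T)=-1/16
5. join GIMOU+T (d=-1/16) ⇒ GIMOTU; edges |GIMOU|=-1/32, |T|=-1/32
final tree: (((G:-17/16,I:33/16):57/16,((M:45/8,U:11/8):53/12,O:85/12):153/16):-1/32,T:-1/32)
total length: 521/16

MU,O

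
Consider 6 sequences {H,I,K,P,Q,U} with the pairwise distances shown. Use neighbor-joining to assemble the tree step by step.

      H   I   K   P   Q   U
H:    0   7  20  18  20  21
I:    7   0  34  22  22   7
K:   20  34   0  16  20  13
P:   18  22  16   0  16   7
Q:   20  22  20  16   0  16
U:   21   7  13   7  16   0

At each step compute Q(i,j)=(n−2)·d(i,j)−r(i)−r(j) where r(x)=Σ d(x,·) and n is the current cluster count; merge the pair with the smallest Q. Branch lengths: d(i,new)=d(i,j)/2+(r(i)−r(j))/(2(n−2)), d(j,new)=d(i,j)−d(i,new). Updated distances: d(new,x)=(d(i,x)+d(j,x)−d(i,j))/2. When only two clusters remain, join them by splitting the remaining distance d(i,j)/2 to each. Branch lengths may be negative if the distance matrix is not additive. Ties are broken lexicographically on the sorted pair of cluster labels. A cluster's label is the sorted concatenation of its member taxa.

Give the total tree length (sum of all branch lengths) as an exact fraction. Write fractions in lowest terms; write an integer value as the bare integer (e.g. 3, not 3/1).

179/4

iteration 1: select H,I (d=7, Q=-150); attach at lengths (11/4, 17/4); label the merged cluster HI
  updated: d(HI,K)=47/2, d(HI,P)=33/2, d(HI,Q)=35/2, d(HI,U)=21/2
iteration 2: select HI,Q (d=35/2, Q=-85); attach at lengths (17/2, 9); label the merged cluster HIQ
  updated: d(HIQ,K)=13, d(HIQ,P)=15/2, d(HIQ,U)=9/2
iteration 3: select HIQ,K (d=13, Q=-41); attach at lengths (9/4, 43/4); label the merged cluster HIKQ
  updated: d(HIKQ,P)=21/4, d(HIKQ,U)=9/4
iteration 4: select HIKQ,P (d=21/4, Q=-29/2); attach at lengths (1/4, 5); label the merged cluster HIKPQ
  updated: d(HIKPQ,U)=2
iteration 5: select HIKPQ,U (d=2); attach at lengths (1, 1); label the merged cluster HIKPQU
final tree: (((((H:11/4,I:17/4):17/2,Q:9):9/4,K:43/4):1/4,P:5):1,U:1)
total length: 179/4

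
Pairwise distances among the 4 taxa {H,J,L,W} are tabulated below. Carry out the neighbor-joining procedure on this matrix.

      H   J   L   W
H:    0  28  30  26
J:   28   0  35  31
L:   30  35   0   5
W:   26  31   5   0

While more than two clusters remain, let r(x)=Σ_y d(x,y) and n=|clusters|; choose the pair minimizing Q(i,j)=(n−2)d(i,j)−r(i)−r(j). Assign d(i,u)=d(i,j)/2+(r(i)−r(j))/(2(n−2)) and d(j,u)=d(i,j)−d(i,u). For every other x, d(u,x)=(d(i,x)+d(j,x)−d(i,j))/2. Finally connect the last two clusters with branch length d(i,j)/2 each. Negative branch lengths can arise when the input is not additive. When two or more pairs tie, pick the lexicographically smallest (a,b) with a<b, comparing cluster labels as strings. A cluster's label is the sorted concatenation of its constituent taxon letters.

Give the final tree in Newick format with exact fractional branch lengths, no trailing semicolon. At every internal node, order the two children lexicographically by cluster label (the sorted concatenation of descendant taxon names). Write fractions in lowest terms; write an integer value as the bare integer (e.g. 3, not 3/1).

(((H:23/2,J:33/2):14,L:9/2):1/4,W:1/4)

1. join H+J (d=28, Q=-122) ⇒ HJ; edges |H|=23/2, |J|=33/2
  updated: d(HJ,L)=37/2, d(HJ,W)=29/2
2. join HJ+L (d=37/2, Q=-38) ⇒ HJL; edges |HJ|=14, |L|=9/2
  updated: d(HJL,W)=1/2
3. join HJL+W (d=1/2) ⇒ HJLW; edges |HJL|=1/4, |W|=1/4
final tree: (((H:23/2,J:33/2):14,L:9/2):1/4,W:1/4)
total length: 47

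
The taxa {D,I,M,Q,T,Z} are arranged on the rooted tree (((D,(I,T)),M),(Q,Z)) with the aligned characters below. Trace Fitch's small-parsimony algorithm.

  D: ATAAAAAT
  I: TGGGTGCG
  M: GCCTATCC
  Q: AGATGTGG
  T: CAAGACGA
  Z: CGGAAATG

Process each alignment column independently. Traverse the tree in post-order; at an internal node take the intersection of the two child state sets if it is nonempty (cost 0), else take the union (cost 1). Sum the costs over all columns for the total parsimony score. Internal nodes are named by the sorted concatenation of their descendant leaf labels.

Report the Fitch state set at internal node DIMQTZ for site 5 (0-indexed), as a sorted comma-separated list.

A,T

[col 0] IT: children I:{T}, T:{C} ∪→ {C,T}; cost 1
[col 0] DIT: children D:{A}, IT:{C,T} ∪→ {A,C,T}; cost 1
[col 0] DIMT: children DIT:{A,C,T}, M:{G} ∪→ {A,C,G,T}; cost 1
[col 0] QZ: children Q:{A}, Z:{C} ∪→ {A,C}; cost 1
[col 0] DIMQTZ: children DIMT:{A,C,G,T}, QZ:{A,C} ∩→ {A,C}; cost 0
[col 1] IT: children I:{G}, T:{A} ∪→ {A,G}; cost 1
[col 1] DIT: children D:{T}, IT:{A,G} ∪→ {A,G,T}; cost 1
[col 1] DIMT: children DIT:{A,G,T}, M:{C} ∪→ {A,C,G,T}; cost 1
[col 1] QZ: children Q:{G}, Z:{G} ∩→ {G}; cost 0
[col 1] DIMQTZ: children DIMT:{A,C,G,T}, QZ:{G} ∩→ {G}; cost 0
[col 2] IT: children I:{G}, T:{A} ∪→ {A,G}; cost 1
[col 2] DIT: children D:{A}, IT:{A,G} ∩→ {A}; cost 0
[col 2] DIMT: children DIT:{A}, M:{C} ∪→ {A,C}; cost 1
[col 2] QZ: children Q:{A}, Z:{G} ∪→ {A,G}; cost 1
[col 2] DIMQTZ: children DIMT:{A,C}, QZ:{A,G} ∩→ {A}; cost 0
[col 3] IT: children I:{G}, T:{G} ∩→ {G}; cost 0
[col 3] DIT: children D:{A}, IT:{G} ∪→ {A,G}; cost 1
[col 3] DIMT: children DIT:{A,G}, M:{T} ∪→ {A,G,T}; cost 1
[col 3] QZ: children Q:{T}, Z:{A} ∪→ {A,T}; cost 1
[col 3] DIMQTZ: children DIMT:{A,G,T}, QZ:{A,T} ∩→ {A,T}; cost 0
[col 4] IT: children I:{T}, T:{A} ∪→ {A,T}; cost 1
[col 4] DIT: children D:{A}, IT:{A,T} ∩→ {A}; cost 0
[col 4] DIMT: children DIT:{A}, M:{A} ∩→ {A}; cost 0
[col 4] QZ: children Q:{G}, Z:{A} ∪→ {A,G}; cost 1
[col 4] DIMQTZ: children DIMT:{A}, QZ:{A,G} ∩→ {A}; cost 0
[col 5] IT: children I:{G}, T:{C} ∪→ {C,G}; cost 1
[col 5] DIT: children D:{A}, IT:{C,G} ∪→ {A,C,G}; cost 1
[col 5] DIMT: children DIT:{A,C,G}, M:{T} ∪→ {A,C,G,T}; cost 1
[col 5] QZ: children Q:{T}, Z:{A} ∪→ {A,T}; cost 1
[col 5] DIMQTZ: children DIMT:{A,C,G,T}, QZ:{A,T} ∩→ {A,T}; cost 0
[col 6] IT: children I:{C}, T:{G} ∪→ {C,G}; cost 1
[col 6] DIT: children D:{A}, IT:{C,G} ∪→ {A,C,G}; cost 1
[col 6] DIMT: children DIT:{A,C,G}, M:{C} ∩→ {C}; cost 0
[col 6] QZ: children Q:{G}, Z:{T} ∪→ {G,T}; cost 1
[col 6] DIMQTZ: children DIMT:{C}, QZ:{G,T} ∪→ {C,G,T}; cost 1
[col 7] IT: children I:{G}, T:{A} ∪→ {A,G}; cost 1
[col 7] DIT: children D:{T}, IT:{A,G} ∪→ {A,G,T}; cost 1
[col 7] DIMT: children DIT:{A,G,T}, M:{C} ∪→ {A,C,G,T}; cost 1
[col 7] QZ: children Q:{G}, Z:{G} ∩→ {G}; cost 0
[col 7] DIMQTZ: children DIMT:{A,C,G,T}, QZ:{G} ∩→ {G}; cost 0
per-site changes: [4, 3, 3, 3, 2, 4, 4, 3]; total = 26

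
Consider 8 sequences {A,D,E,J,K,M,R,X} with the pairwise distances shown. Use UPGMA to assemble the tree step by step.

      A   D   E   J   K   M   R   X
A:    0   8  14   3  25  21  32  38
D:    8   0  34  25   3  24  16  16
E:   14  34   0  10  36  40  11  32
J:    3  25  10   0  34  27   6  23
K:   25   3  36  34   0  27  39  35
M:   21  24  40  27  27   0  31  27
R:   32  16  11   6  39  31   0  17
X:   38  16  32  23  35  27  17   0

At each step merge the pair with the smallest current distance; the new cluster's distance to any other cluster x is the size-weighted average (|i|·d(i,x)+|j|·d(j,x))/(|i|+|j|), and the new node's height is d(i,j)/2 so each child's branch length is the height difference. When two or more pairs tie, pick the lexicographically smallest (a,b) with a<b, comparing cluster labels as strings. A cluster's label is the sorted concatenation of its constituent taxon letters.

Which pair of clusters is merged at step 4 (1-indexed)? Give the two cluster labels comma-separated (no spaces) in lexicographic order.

AJ,ER

1. join A+J (d=3) ⇒ AJ; edges |A|=3/2, |J|=3/2
  updated: d(AJ,D)=33/2, d(AJ,E)=12, d(AJ,K)=59/2, d(AJ,M)=24, d(AJ,R)=19, d(AJ,X)=61/2
2. join D+K (d=3) ⇒ DK; edges |D|=3/2, |K|=3/2
  updated: d(AJ,DK)=23, d(DK,E)=35, d(DK,M)=51/2, d(DK,R)=55/2, d(DK,X)=51/2
3. join E+R (d=11) ⇒ ER; edges |E|=11/2, |R|=11/2
  updated: d(AJ,ER)=31/2, d(DK,ER)=125/4, d(ER,M)=71/2, d(ER,X)=49/2
4. join AJ+ER (d=31/2) ⇒ AEJR; edges |AJ|=25/4, |ER|=9/4
  updated: d(AEJR,DK)=217/8, d(AEJR,M)=119/4, d(AEJR,X)=55/2
5. join DK+M (d=51/2) ⇒ DKM; edges |DK|=45/4, |M|=51/4
  updated: d(AEJR,DKM)=28, d(DKM,X)=26
6. join DKM+X (d=26) ⇒ DKMX; edges |DKM|=1/4, |X|=13
  updated: d(AEJR,DKMX)=223/8
7. join AEJR+DKMX (d=223/8) ⇒ ADEJKMRX; edges |AEJR|=99/16, |DKMX|=15/16
final tree: (((A:3/2,J:3/2):25/4,(E:11/2,R:11/2):9/4):99/16,(((D:3/2,K:3/2):45/4,M:51/4):1/4,X:13):15/16)
total length: 559/8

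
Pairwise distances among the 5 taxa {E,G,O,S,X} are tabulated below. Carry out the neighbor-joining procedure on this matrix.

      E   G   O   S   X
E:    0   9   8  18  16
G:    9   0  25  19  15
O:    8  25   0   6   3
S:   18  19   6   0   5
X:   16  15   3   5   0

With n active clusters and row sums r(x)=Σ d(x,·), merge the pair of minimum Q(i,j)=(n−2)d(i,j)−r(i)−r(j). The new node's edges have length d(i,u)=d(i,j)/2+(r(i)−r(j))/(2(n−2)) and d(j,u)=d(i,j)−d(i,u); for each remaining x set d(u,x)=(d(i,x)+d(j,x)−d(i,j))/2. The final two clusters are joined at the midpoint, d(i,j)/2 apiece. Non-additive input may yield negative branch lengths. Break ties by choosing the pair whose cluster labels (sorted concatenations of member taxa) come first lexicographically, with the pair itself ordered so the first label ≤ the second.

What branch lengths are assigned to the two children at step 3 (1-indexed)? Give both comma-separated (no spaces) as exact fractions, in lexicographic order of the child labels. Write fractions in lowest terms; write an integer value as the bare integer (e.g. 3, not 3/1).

0,4

iteration 1: select E,G (d=9, Q=-92); attach at lengths (5/3, 22/3); label the merged cluster EG
  updated: d(EG,O)=12, d(EG,S)=14, d(EG,X)=11
iteration 2: select EG,O (d=12, Q=-34); attach at lengths (10, 2); label the merged cluster EGO
  updated: d(EGO,S)=4, d(EGO,X)=1
iteration 3: select EGO,S (d=4, Q=-10); attach at lengths (0, 4); label the merged cluster EGOS
  updated: d(EGOS,X)=1
iteration 4: select EGOS,X (d=1); attach at lengths (1/2, 1/2); label the merged cluster EGOSX
final tree: ((((E:5/3,G:22/3):10,O:2):0,S:4):1/2,X:1/2)
total length: 26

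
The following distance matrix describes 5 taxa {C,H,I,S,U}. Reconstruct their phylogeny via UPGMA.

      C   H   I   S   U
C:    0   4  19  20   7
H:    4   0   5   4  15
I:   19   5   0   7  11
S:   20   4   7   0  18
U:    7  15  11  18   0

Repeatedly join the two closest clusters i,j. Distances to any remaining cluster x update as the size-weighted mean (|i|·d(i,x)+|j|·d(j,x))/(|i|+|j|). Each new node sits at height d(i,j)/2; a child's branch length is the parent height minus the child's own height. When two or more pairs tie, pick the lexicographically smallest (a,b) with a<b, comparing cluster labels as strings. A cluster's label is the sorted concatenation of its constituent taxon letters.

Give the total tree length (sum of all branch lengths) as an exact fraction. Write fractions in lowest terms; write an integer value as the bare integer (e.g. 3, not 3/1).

step 1: merge (C,H) at d=4; branch lengths C→2, H→2; new cluster CH
  updated: d(CH,I)=12, d(CH,S)=12, d(CH,U)=11
step 2: merge (I,S) at d=7; branch lengths I→7/2, S→7/2; new cluster IS
  updated: d(CH,IS)=12, d(IS,U)=29/2
step 3: merge (CH,U) at d=11; branch lengths CH→7/2, U→11/2; new cluster CHU
  updated: d(CHU,IS)=77/6
step 4: merge (CHU,IS) at d=77/6; branch lengths CHU→11/12, IS→35/12; new cluster CHISU
final tree: (((C:2,H:2):7/2,U:11/2):11/12,(I:7/2,S:7/2):35/12)
total length: 143/6

143/6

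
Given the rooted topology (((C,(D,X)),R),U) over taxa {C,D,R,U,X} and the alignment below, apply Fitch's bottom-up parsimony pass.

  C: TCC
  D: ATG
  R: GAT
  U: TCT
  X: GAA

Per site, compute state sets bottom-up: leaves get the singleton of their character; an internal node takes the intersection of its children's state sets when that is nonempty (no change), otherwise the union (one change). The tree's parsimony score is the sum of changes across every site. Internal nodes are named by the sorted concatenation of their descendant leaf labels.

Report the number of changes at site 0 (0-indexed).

[col 0] DX: children D:{A}, X:{G} ∪→ {A,G}; cost 1
[col 0] CDX: children C:{T}, DX:{A,G} ∪→ {A,G,T}; cost 1
[col 0] CDRX: children CDX:{A,G,T}, R:{G} ∩→ {G}; cost 0
[col 0] CDRUX: children CDRX:{G}, U:{T} ∪→ {G,T}; cost 1
[col 1] DX: children D:{T}, X:{A} ∪→ {A,T}; cost 1
[col 1] CDX: children C:{C}, DX:{A,T} ∪→ {A,C,T}; cost 1
[col 1] CDRX: children CDX:{A,C,T}, R:{A} ∩→ {A}; cost 0
[col 1] CDRUX: children CDRX:{A}, U:{C} ∪→ {A,C}; cost 1
[col 2] DX: children D:{G}, X:{A} ∪→ {A,G}; cost 1
[col 2] CDX: children C:{C}, DX:{A,G} ∪→ {A,C,G}; cost 1
[col 2] CDRX: children CDX:{A,C,G}, R:{T} ∪→ {A,C,G,T}; cost 1
[col 2] CDRUX: children CDRX:{A,C,G,T}, U:{T} ∩→ {T}; cost 0
per-site changes: [3, 3, 3]; total = 9

3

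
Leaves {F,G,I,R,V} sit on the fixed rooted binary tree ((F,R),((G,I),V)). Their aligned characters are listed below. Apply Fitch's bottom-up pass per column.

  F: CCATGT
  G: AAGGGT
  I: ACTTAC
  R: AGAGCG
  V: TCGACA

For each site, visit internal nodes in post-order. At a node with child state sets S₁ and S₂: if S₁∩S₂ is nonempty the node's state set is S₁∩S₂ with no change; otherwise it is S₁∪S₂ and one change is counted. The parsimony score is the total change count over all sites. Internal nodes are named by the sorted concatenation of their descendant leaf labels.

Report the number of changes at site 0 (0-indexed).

2

[col 0] FR: children F:{C}, R:{A} ∪→ {A,C}; cost 1
[col 0] GI: children G:{A}, I:{A} ∩→ {A}; cost 0
[col 0] GIV: children GI:{A}, V:{T} ∪→ {A,T}; cost 1
[col 0] FGIRV: children FR:{A,C}, GIV:{A,T} ∩→ {A}; cost 0
[col 1] FR: children F:{C}, R:{G} ∪→ {C,G}; cost 1
[col 1] GI: children G:{A}, I:{C} ∪→ {A,C}; cost 1
[col 1] GIV: children GI:{A,C}, V:{C} ∩→ {C}; cost 0
[col 1] FGIRV: children FR:{C,G}, GIV:{C} ∩→ {C}; cost 0
[col 2] FR: children F:{A}, R:{A} ∩→ {A}; cost 0
[col 2] GI: children G:{G}, I:{T} ∪→ {G,T}; cost 1
[col 2] GIV: children GI:{G,T}, V:{G} ∩→ {G}; cost 0
[col 2] FGIRV: children FR:{A}, GIV:{G} ∪→ {A,G}; cost 1
[col 3] FR: children F:{T}, R:{G} ∪→ {G,T}; cost 1
[col 3] GI: children G:{G}, I:{T} ∪→ {G,T}; cost 1
[col 3] GIV: children GI:{G,T}, V:{A} ∪→ {A,G,T}; cost 1
[col 3] FGIRV: children FR:{G,T}, GIV:{A,G,T} ∩→ {G,T}; cost 0
[col 4] FR: children F:{G}, R:{C} ∪→ {C,G}; cost 1
[col 4] GI: children G:{G}, I:{A} ∪→ {A,G}; cost 1
[col 4] GIV: children GI:{A,G}, V:{C} ∪→ {A,C,G}; cost 1
[col 4] FGIRV: children FR:{C,G}, GIV:{A,C,G} ∩→ {C,G}; cost 0
[col 5] FR: children F:{T}, R:{G} ∪→ {G,T}; cost 1
[col 5] GI: children G:{T}, I:{C} ∪→ {C,T}; cost 1
[col 5] GIV: children GI:{C,T}, V:{A} ∪→ {A,C,T}; cost 1
[col 5] FGIRV: children FR:{G,T}, GIV:{A,C,T} ∩→ {T}; cost 0
per-site changes: [2, 2, 2, 3, 3, 3]; total = 15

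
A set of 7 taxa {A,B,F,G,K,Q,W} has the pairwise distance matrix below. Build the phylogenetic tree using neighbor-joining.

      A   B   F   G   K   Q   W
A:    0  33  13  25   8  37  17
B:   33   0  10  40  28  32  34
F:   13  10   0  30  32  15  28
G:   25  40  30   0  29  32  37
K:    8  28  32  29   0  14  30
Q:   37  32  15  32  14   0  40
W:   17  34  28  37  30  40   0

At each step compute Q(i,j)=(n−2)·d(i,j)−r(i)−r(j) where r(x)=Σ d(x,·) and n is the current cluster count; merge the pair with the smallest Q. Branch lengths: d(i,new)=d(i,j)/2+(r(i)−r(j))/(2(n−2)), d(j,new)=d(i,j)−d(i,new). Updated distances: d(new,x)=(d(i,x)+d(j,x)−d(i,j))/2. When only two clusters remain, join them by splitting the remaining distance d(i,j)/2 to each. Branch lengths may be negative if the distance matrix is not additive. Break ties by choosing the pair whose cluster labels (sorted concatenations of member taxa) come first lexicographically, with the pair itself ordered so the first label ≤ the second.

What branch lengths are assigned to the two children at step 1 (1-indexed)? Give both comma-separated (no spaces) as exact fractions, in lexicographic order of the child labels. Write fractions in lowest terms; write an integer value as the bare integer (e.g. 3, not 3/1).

99/10,1/10

iteration 1: select B,F (d=10, Q=-255); attach at lengths (99/10, 1/10); label the merged cluster BF
  updated: d(A,BF)=18, d(BF,G)=30, d(BF,K)=25, d(BF,Q)=37/2, d(BF,W)=26
iteration 2: select K,Q (d=14, Q=-383/2); attach at lengths (41/16, 183/16); label the merged cluster KQ
  updated: d(A,KQ)=31/2, d(BF,KQ)=59/4, d(G,KQ)=47/2, d(KQ,W)=28
iteration 3: select A,W (d=17, Q=-265/2); attach at lengths (37/12, 167/12); label the merged cluster AW
  updated: d(AW,BF)=27/2, d(AW,G)=45/2, d(AW,KQ)=53/4
iteration 4: select AW,BF (d=27/2, Q=-161/2); attach at lengths (9/2, 9); label the merged cluster ABFW
  updated: d(ABFW,G)=39/2, d(ABFW,KQ)=29/4
iteration 5: select ABFW,G (d=39/2, Q=-201/4); attach at lengths (13/8, 143/8); label the merged cluster ABFGW
  updated: d(ABFGW,KQ)=45/8
iteration 6: select ABFGW,KQ (d=45/8); attach at lengths (45/16, 45/16); label the merged cluster ABFGKQW
final tree: ((((A:37/12,W:167/12):9/2,(B:99/10,F:1/10):9):13/8,G:143/8):45/16,(K:41/16,Q:183/16):45/16)
total length: 637/8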